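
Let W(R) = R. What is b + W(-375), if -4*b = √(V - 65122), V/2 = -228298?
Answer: -375 - I*√521718/4 ≈ -375.0 - 180.58*I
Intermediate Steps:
V = -456596 (V = 2*(-228298) = -456596)
b = -I*√521718/4 (b = -√(-456596 - 65122)/4 = -I*√521718/4 ≈ -180.58*I)
b + W(-375) = -I*√521718/4 - 375 = -375 - I*√521718/4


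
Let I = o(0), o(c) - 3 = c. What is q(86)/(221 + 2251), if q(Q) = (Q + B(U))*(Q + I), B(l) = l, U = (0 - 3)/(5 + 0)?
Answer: 38003/12360 ≈ 3.0747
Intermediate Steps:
o(c) = 3 + c
U = -3/5 ≈ -0.60000
I = 3 (I = 3 + 0 = 3)
q(Q) = (3 + Q)*(-3/5 + Q) (q(Q) = (Q - 3/5)*(Q + 3) = (-3/5 + Q)*(3 + Q) = (3 + Q)*(-3/5 + Q))
q(86)/(221 + 2251) = (-9/5 + 86**2 + (12/5)*86)/(221 + 2251) = (-9/5 + 7396 + 1032/5)/2472 = (38003/5)*(1/2472) = 38003/12360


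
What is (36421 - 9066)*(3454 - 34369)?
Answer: -845679825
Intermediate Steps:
(36421 - 9066)*(3454 - 34369) = 27355*(-30915) = -845679825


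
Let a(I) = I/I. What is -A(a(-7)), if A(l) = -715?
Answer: 715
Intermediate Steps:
a(I) = 1
-A(a(-7)) = -1*(-715) = 715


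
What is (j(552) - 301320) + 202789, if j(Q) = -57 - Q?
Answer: -99140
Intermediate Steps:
(j(552) - 301320) + 202789 = ((-57 - 1*552) - 301320) + 202789 = ((-57 - 552) - 301320) + 202789 = (-609 - 301320) + 202789 = -301929 + 202789 = -99140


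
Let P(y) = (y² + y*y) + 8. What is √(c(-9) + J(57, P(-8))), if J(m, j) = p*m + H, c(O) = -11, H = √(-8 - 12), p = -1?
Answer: √(-68 + 2*I*√5) ≈ 0.27102 + 8.2507*I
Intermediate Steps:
H = 2*I*√5 (H = √(-20) = 2*I*√5 ≈ 4.4721*I)
P(y) = 8 + 2*y² (P(y) = (y² + y²) + 8 = 2*y² + 8 = 8 + 2*y²)
J(m, j) = -m + 2*I*√5
√(c(-9) + J(57, P(-8))) = √(-11 + (-1*57 + 2*I*√5)) = √(-11 + (-57 + 2*I*√5)) = √(-68 + 2*I*√5)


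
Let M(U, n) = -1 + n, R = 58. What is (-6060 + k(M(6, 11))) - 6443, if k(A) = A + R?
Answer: -12435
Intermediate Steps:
k(A) = 58 + A (k(A) = A + 58 = 58 + A)
(-6060 + k(M(6, 11))) - 6443 = (-6060 + (58 + (-1 + 11))) - 6443 = (-6060 + (58 + 10)) - 6443 = (-6060 + 68) - 6443 = -5992 - 6443 = -12435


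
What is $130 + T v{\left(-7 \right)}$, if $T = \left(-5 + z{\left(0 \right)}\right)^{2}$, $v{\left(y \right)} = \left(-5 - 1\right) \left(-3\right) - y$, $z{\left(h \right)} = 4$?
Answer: $155$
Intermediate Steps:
$v{\left(y \right)} = 18 - y$ ($v{\left(y \right)} = \left(-6\right) \left(-3\right) - y = 18 - y$)
$T = 1$ ($T = \left(-5 + 4\right)^{2} = \left(-1\right)^{2} = 1$)
$130 + T v{\left(-7 \right)} = 130 + 1 \left(18 - -7\right) = 130 + 1 \left(18 + 7\right) = 130 + 1 \cdot 25 = 130 + 25 = 155$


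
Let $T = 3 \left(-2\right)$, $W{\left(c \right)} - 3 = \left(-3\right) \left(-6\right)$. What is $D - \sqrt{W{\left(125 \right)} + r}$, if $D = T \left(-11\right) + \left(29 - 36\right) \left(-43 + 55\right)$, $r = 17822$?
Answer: $-18 - \sqrt{17843} \approx -151.58$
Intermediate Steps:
$W{\left(c \right)} = 21$ ($W{\left(c \right)} = 3 - -18 = 3 + 18 = 21$)
$T = -6$
$D = -18$ ($D = \left(-6\right) \left(-11\right) + \left(29 - 36\right) \left(-43 + 55\right) = 66 - 84 = -18$)
$D - \sqrt{W{\left(125 \right)} + r} = -18 - \sqrt{21 + 17822} = -18 - \sqrt{17843}$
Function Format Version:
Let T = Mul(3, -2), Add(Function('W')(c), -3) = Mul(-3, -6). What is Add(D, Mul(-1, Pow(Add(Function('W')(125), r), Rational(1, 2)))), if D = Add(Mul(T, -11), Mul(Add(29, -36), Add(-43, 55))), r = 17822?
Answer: Add(-18, Mul(-1, Pow(17843, Rational(1, 2)))) ≈ -151.58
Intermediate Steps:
Function('W')(c) = 21 (Function('W')(c) = Add(3, Mul(-3, -6)) = Add(3, 18) = 21)
T = -6
D = -18 (D = Add(Mul(-6, -11), Mul(Add(29, -36), Add(-43, 55))) = Add(66, Mul(-7, 12)) = Add(66, -84) = -18)
Add(D, Mul(-1, Pow(Add(Function('W')(125), r), Rational(1, 2)))) = Add(-18, Mul(-1, Pow(Add(21, 17822), Rational(1, 2)))) = Add(-18, Mul(-1, Pow(17843, Rational(1, 2))))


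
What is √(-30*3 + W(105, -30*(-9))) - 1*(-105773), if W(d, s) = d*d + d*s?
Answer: 105773 + 9*√485 ≈ 1.0597e+5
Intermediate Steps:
W(d, s) = d² + d*s
√(-30*3 + W(105, -30*(-9))) - 1*(-105773) = √(-30*3 + 105*(105 - 30*(-9))) - 1*(-105773) = √(-90 + 105*(105 + 270)) + 105773 = √(-90 + 105*375) + 105773 = √(-90 + 39375) + 105773 = √39285 + 105773 = 9*√485 + 105773 = 105773 + 9*√485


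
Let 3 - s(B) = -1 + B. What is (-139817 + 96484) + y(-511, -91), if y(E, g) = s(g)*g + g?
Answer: -52069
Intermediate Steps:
s(B) = 4 - B (s(B) = 3 - (-1 + B) = 3 + (1 - B) = 4 - B)
y(E, g) = g + g*(4 - g) (y(E, g) = (4 - g)*g + g = g*(4 - g) + g = g + g*(4 - g))
(-139817 + 96484) + y(-511, -91) = (-139817 + 96484) - 91*(5 - 1*(-91)) = -43333 - 91*(5 + 91) = -43333 - 91*96 = -43333 - 8736 = -52069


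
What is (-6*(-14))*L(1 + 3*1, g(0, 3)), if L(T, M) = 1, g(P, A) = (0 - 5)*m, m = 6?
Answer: 84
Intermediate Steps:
g(P, A) = -30 (g(P, A) = (0 - 5)*6 = -5*6 = -30)
(-6*(-14))*L(1 + 3*1, g(0, 3)) = -6*(-14)*1 = 84*1 = 84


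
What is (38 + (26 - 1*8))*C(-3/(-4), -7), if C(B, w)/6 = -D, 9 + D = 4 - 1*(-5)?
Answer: 0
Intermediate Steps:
D = 0 (D = -9 + (4 - 1*(-5)) = -9 + (4 + 5) = -9 + 9 = 0)
C(B, w) = 0 (C(B, w) = 6*(-1*0) = 6*0 = 0)
(38 + (26 - 1*8))*C(-3/(-4), -7) = (38 + (26 - 1*8))*0 = (38 + (26 - 8))*0 = (38 + 18)*0 = 56*0 = 0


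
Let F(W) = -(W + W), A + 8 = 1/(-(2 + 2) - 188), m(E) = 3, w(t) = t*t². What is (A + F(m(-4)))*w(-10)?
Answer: 336125/24 ≈ 14005.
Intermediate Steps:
w(t) = t³
A = -1537/192 (A = -8 + 1/(-(2 + 2) - 188) = -8 + 1/(-1*4 - 188) = -8 + 1/(-4 - 188) = -8 + 1/(-192) = -8 - 1/192 = -1537/192 ≈ -8.0052)
F(W) = -2*W
(A + F(m(-4)))*w(-10) = (-1537/192 - 2*3)*(-10)³ = (-1537/192 - 6)*(-1000) = -2689/192*(-1000) = 336125/24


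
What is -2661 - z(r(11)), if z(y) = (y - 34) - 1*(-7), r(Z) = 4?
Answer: -2638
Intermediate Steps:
z(y) = -27 + y (z(y) = (-34 + y) + 7 = -27 + y)
-2661 - z(r(11)) = -2661 - (-27 + 4) = -2661 - 1*(-23) = -2661 + 23 = -2638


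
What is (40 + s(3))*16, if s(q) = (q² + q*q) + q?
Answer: 976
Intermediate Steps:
s(q) = q + 2*q² (s(q) = (q² + q²) + q = 2*q² + q = q + 2*q²)
(40 + s(3))*16 = (40 + 3*(1 + 2*3))*16 = (40 + 3*(1 + 6))*16 = (40 + 3*7)*16 = (40 + 21)*16 = 61*16 = 976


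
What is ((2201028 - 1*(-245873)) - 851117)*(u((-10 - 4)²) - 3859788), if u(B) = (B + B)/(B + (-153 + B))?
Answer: -1472093090628960/239 ≈ -6.1594e+12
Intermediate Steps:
u(B) = 2*B/(-153 + 2*B) (u(B) = (2*B)/(-153 + 2*B) = 2*B/(-153 + 2*B))
((2201028 - 1*(-245873)) - 851117)*(u((-10 - 4)²) - 3859788) = ((2201028 - 1*(-245873)) - 851117)*(2*(-10 - 4)²/(-153 + 2*(-10 - 4)²) - 3859788) = ((2201028 + 245873) - 851117)*(2*(-14)²/(-153 + 2*(-14)²) - 3859788) = (2446901 - 851117)*(2*196/(-153 + 2*196) - 3859788) = 1595784*(2*196/(-153 + 392) - 3859788) = 1595784*(2*196/239 - 3859788) = 1595784*(2*196*(1/239) - 3859788) = 1595784*(392/239 - 3859788) = 1595784*(-922488940/239) = -1472093090628960/239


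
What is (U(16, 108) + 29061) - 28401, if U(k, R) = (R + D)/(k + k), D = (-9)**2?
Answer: 21309/32 ≈ 665.91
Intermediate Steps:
D = 81
U(k, R) = (81 + R)/(2*k) (U(k, R) = (R + 81)/(k + k) = (81 + R)/((2*k)) = (81 + R)*(1/(2*k)) = (81 + R)/(2*k))
(U(16, 108) + 29061) - 28401 = ((1/2)*(81 + 108)/16 + 29061) - 28401 = ((1/2)*(1/16)*189 + 29061) - 28401 = (189/32 + 29061) - 28401 = 930141/32 - 28401 = 21309/32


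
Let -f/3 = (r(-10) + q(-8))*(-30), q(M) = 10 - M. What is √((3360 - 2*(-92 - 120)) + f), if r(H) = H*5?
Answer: 2*√226 ≈ 30.067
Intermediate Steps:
r(H) = 5*H
f = -2880 (f = -3*(5*(-10) + (10 - 1*(-8)))*(-30) = -3*(-50 + (10 + 8))*(-30) = -3*(-50 + 18)*(-30) = -(-96)*(-30) = -3*960 = -2880)
√((3360 - 2*(-92 - 120)) + f) = √((3360 - 2*(-92 - 120)) - 2880) = √((3360 - 2*(-212)) - 2880) = √((3360 - 1*(-424)) - 2880) = √((3360 + 424) - 2880) = √(3784 - 2880) = √904 = 2*√226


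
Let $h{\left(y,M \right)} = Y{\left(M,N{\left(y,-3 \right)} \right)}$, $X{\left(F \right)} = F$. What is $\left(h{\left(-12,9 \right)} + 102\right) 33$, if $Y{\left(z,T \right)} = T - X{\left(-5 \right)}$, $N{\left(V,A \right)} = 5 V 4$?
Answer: $-4389$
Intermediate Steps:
$N{\left(V,A \right)} = 20 V$
$Y{\left(z,T \right)} = 5 + T$ ($Y{\left(z,T \right)} = T - -5 = T + 5 = 5 + T$)
$h{\left(y,M \right)} = 5 + 20 y$
$\left(h{\left(-12,9 \right)} + 102\right) 33 = \left(\left(5 + 20 \left(-12\right)\right) + 102\right) 33 = \left(\left(5 - 240\right) + 102\right) 33 = \left(-235 + 102\right) 33 = \left(-133\right) 33 = -4389$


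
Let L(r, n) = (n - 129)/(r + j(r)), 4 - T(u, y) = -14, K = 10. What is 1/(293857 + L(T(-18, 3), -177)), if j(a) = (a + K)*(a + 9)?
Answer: 43/12635834 ≈ 3.4030e-6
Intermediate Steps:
T(u, y) = 18 (T(u, y) = 4 - 1*(-14) = 4 + 14 = 18)
j(a) = (9 + a)*(10 + a) (j(a) = (a + 10)*(a + 9) = (10 + a)*(9 + a) = (9 + a)*(10 + a))
L(r, n) = (-129 + n)/(90 + r² + 20*r) (L(r, n) = (n - 129)/(r + (90 + r² + 19*r)) = (-129 + n)/(90 + r² + 20*r))
1/(293857 + L(T(-18, 3), -177)) = 1/(293857 + (-129 - 177)/(90 + 18² + 20*18)) = 1/(293857 - 306/(90 + 324 + 360)) = 1/(293857 - 306/774) = 1/(293857 + (1/774)*(-306)) = 1/(293857 - 17/43) = 1/(12635834/43) = 43/12635834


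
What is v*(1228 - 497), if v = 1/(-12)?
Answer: -731/12 ≈ -60.917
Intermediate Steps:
v = -1/12 ≈ -0.083333
v*(1228 - 497) = -(1228 - 497)/12 = -1/12*731 = -731/12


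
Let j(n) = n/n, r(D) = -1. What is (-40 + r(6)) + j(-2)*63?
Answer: 22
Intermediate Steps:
j(n) = 1
(-40 + r(6)) + j(-2)*63 = (-40 - 1) + 1*63 = -41 + 63 = 22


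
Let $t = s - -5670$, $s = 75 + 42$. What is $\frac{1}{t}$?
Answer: $\frac{1}{5787} \approx 0.0001728$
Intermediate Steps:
$s = 117$
$t = 5787$ ($t = 117 - -5670 = 117 + 5670 = 5787$)
$\frac{1}{t} = \frac{1}{5787}$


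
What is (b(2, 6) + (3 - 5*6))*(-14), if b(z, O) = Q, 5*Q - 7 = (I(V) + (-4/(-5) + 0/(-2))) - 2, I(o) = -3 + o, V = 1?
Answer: 9184/25 ≈ 367.36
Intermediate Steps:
Q = 19/25 (Q = 7/5 + (((-3 + 1) + (-4/(-5) + 0/(-2))) - 2)/5 = 7/5 + ((-2 + (-4*(-⅕) + 0*(-½))) - 2)/5 = 7/5 + ((-2 + (⅘ + 0)) - 2)/5 = 7/5 + ((-2 + ⅘) - 2)/5 = 7/5 + (-6/5 - 2)/5 = 7/5 + (⅕)*(-16/5) = 7/5 - 16/25 = 19/25 ≈ 0.76000)
b(z, O) = 19/25
(b(2, 6) + (3 - 5*6))*(-14) = (19/25 + (3 - 5*6))*(-14) = (19/25 + (3 - 30))*(-14) = (19/25 - 27)*(-14) = -656/25*(-14) = 9184/25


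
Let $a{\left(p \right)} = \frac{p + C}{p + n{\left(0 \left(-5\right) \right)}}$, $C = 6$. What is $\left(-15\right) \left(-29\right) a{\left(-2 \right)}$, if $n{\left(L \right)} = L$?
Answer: $-870$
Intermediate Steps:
$a{\left(p \right)} = \frac{6 + p}{p}$ ($a{\left(p \right)} = \frac{p + 6}{p + 0 \left(-5\right)} = \frac{6 + p}{p + 0} = \frac{6 + p}{p}$)
$\left(-15\right) \left(-29\right) a{\left(-2 \right)} = \left(-15\right) \left(-29\right) \frac{6 - 2}{-2} = 435 \left(\left(- \frac{1}{2}\right) 4\right) = 435 \left(-2\right) = -870$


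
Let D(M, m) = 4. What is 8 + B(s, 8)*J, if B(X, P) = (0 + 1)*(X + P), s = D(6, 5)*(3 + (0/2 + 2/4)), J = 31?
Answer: 690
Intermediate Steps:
s = 14 (s = 4*(3 + (0/2 + 2/4)) = 4*(3 + (0*(1/2) + 2*(1/4))) = 4*(3 + (0 + 1/2)) = 4*(3 + 1/2) = 4*(7/2) = 14)
B(X, P) = P + X (B(X, P) = 1*(P + X) = P + X)
8 + B(s, 8)*J = 8 + (8 + 14)*31 = 8 + 22*31 = 8 + 682 = 690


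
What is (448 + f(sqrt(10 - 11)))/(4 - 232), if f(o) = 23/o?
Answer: -112/57 + 23*I/228 ≈ -1.9649 + 0.10088*I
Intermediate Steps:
(448 + f(sqrt(10 - 11)))/(4 - 232) = (448 + 23/(sqrt(10 - 11)))/(4 - 232) = (448 + 23/(sqrt(-1)))/(-228) = (448 + 23/I)*(-1/228) = (448 + 23*(-I))*(-1/228) = (448 - 23*I)*(-1/228) = -112/57 + 23*I/228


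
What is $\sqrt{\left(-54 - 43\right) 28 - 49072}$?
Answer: $22 i \sqrt{107} \approx 227.57 i$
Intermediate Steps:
$\sqrt{\left(-54 - 43\right) 28 - 49072} = \sqrt{\left(-97\right) 28 - 49072} = \sqrt{-2716 - 49072} = \sqrt{-51788} = 22 i \sqrt{107}$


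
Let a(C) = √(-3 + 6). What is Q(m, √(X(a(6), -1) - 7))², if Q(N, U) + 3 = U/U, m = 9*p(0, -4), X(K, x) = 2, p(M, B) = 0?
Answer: 4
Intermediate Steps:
a(C) = √3
m = 0 (m = 9*0 = 0)
Q(N, U) = -2 (Q(N, U) = -3 + U/U = -3 + 1 = -2)
Q(m, √(X(a(6), -1) - 7))² = (-2)² = 4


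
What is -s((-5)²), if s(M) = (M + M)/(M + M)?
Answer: -1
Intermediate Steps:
s(M) = 1 (s(M) = (2*M)/((2*M)) = (2*M)*(1/(2*M)) = 1)
-s((-5)²) = -1*1 = -1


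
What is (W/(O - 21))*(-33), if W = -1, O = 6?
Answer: -11/5 ≈ -2.2000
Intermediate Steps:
(W/(O - 21))*(-33) = -1/(6 - 21)*(-33) = -1/(-15)*(-33) = -1*(-1/15)*(-33) = (1/15)*(-33) = -11/5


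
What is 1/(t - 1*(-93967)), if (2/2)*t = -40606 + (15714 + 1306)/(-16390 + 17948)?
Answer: 779/41576729 ≈ 1.8736e-5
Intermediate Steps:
t = -31623564/779 (t = -40606 + (15714 + 1306)/(-16390 + 17948) = -40606 + 17020/1558 = -40606 + 17020*(1/1558) = -40606 + 8510/779 = -31623564/779 ≈ -40595.)
1/(t - 1*(-93967)) = 1/(-31623564/779 - 1*(-93967)) = 1/(-31623564/779 + 93967) = 1/(41576729/779) = 779/41576729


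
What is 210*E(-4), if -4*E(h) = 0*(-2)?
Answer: 0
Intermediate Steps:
E(h) = 0 (E(h) = -0*(-2) = -¼*0 = 0)
210*E(-4) = 210*0 = 0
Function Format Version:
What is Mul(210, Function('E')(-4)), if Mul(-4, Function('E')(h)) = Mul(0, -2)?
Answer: 0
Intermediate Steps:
Function('E')(h) = 0 (Function('E')(h) = Mul(Rational(-1, 4), Mul(0, -2)) = Mul(Rational(-1, 4), 0) = 0)
Mul(210, Function('E')(-4)) = Mul(210, 0) = 0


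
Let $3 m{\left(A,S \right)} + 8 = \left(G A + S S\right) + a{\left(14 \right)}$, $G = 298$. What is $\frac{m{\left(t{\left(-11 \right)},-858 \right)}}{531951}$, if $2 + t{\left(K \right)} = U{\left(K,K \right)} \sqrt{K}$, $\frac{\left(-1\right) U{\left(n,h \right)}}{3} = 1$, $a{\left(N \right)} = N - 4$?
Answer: $\frac{81730}{177317} - \frac{298 i \sqrt{11}}{531951} \approx 0.46093 - 0.001858 i$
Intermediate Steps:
$a{\left(N \right)} = -4 + N$
$U{\left(n,h \right)} = -3$ ($U{\left(n,h \right)} = \left(-3\right) 1 = -3$)
$t{\left(K \right)} = -2 - 3 \sqrt{K}$
$m{\left(A,S \right)} = \frac{2}{3} + \frac{S^{2}}{3} + \frac{298 A}{3}$ ($m{\left(A,S \right)} = - \frac{8}{3} + \frac{\left(298 A + S S\right) + \left(-4 + 14\right)}{3} = - \frac{8}{3} + \frac{\left(298 A + S^{2}\right) + 10}{3} = - \frac{8}{3} + \frac{\left(S^{2} + 298 A\right) + 10}{3} = - \frac{8}{3} + \frac{10 + S^{2} + 298 A}{3} = - \frac{8}{3} + \left(\frac{10}{3} + \frac{S^{2}}{3} + \frac{298 A}{3}\right) = \frac{2}{3} + \frac{S^{2}}{3} + \frac{298 A}{3}$)
$\frac{m{\left(t{\left(-11 \right)},-858 \right)}}{531951} = \frac{\frac{2}{3} + \frac{\left(-858\right)^{2}}{3} + \frac{298 \left(-2 - 3 \sqrt{-11}\right)}{3}}{531951} = \left(\frac{2}{3} + \frac{1}{3} \cdot 736164 + \frac{298 \left(-2 - 3 i \sqrt{11}\right)}{3}\right) \frac{1}{531951} = \left(\frac{2}{3} + 245388 + \frac{298 \left(-2 - 3 i \sqrt{11}\right)}{3}\right) \frac{1}{531951} = \left(\frac{2}{3} + 245388 - \left(\frac{596}{3} + 298 i \sqrt{11}\right)\right) \frac{1}{531951} = \left(245190 - 298 i \sqrt{11}\right) \frac{1}{531951} = \frac{81730}{177317} - \frac{298 i \sqrt{11}}{531951}$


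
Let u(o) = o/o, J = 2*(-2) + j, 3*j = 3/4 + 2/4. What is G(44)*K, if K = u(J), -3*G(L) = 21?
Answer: -7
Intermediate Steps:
G(L) = -7 (G(L) = -⅓*21 = -7)
j = 5/12 (j = (3/4 + 2/4)/3 = (3*(¼) + 2*(¼))/3 = (¾ + ½)/3 = (⅓)*(5/4) = 5/12 ≈ 0.41667)
J = -43/12 (J = 2*(-2) + 5/12 = -4 + 5/12 = -43/12 ≈ -3.5833)
u(o) = 1
K = 1
G(44)*K = -7*1 = -7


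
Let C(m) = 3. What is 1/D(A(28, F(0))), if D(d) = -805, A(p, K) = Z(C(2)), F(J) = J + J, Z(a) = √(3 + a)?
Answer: -1/805 ≈ -0.0012422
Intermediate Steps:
F(J) = 2*J
A(p, K) = √6 (A(p, K) = √(3 + 3) = √6)
1/D(A(28, F(0))) = 1/(-805) = -1/805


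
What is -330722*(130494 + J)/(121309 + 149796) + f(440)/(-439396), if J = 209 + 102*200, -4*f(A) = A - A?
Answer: -49973086366/271105 ≈ -1.8433e+5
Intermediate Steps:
f(A) = 0 (f(A) = -(A - A)/4 = -1/4*0 = 0)
J = 20609 (J = 209 + 20400 = 20609)
-330722*(130494 + J)/(121309 + 149796) + f(440)/(-439396) = -330722*(130494 + 20609)/(121309 + 149796) + 0/(-439396) = -330722/(271105/151103) + 0*(-1/439396) = -330722/(271105*(1/151103)) + 0 = -330722/271105/151103 + 0 = -330722*151103/271105 + 0 = -49973086366/271105 + 0 = -49973086366/271105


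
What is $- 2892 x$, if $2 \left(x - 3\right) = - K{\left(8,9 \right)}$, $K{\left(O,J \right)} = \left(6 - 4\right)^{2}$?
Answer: $-2892$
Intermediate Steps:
$K{\left(O,J \right)} = 4$ ($K{\left(O,J \right)} = 2^{2} = 4$)
$x = 1$ ($x = 3 + \frac{\left(-1\right) 4}{2} = 3 + \frac{1}{2} \left(-4\right) = 3 - 2 = 1$)
$- 2892 x = \left(-2892\right) 1 = -2892$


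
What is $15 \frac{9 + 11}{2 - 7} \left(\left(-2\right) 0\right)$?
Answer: $0$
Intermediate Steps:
$15 \frac{9 + 11}{2 - 7} \left(\left(-2\right) 0\right) = 15 \frac{20}{-5} \cdot 0 = 15 \cdot 20 \left(- \frac{1}{5}\right) 0 = 15 \left(-4\right) 0 = \left(-60\right) 0 = 0$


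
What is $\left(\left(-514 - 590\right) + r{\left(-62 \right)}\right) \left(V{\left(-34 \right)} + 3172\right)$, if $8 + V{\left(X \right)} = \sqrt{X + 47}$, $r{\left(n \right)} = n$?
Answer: $-3689224 - 1166 \sqrt{13} \approx -3.6934 \cdot 10^{6}$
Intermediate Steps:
$V{\left(X \right)} = -8 + \sqrt{47 + X}$ ($V{\left(X \right)} = -8 + \sqrt{X + 47} = -8 + \sqrt{47 + X}$)
$\left(\left(-514 - 590\right) + r{\left(-62 \right)}\right) \left(V{\left(-34 \right)} + 3172\right) = \left(\left(-514 - 590\right) - 62\right) \left(\left(-8 + \sqrt{47 - 34}\right) + 3172\right) = \left(-1104 - 62\right) \left(\left(-8 + \sqrt{13}\right) + 3172\right) = - 1166 \left(3164 + \sqrt{13}\right) = -3689224 - 1166 \sqrt{13}$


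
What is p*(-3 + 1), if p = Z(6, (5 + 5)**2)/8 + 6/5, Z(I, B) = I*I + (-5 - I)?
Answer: -173/20 ≈ -8.6500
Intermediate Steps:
Z(I, B) = -5 + I**2 - I (Z(I, B) = I**2 + (-5 - I) = -5 + I**2 - I)
p = 173/40 (p = (-5 + 6**2 - 1*6)/8 + 6/5 = (-5 + 36 - 6)*(1/8) + 6*(1/5) = 25*(1/8) + 6/5 = 25/8 + 6/5 = 173/40 ≈ 4.3250)
p*(-3 + 1) = 173*(-3 + 1)/40 = (173/40)*(-2) = -173/20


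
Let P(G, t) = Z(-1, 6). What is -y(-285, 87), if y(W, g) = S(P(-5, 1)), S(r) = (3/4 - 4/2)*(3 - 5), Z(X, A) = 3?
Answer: -5/2 ≈ -2.5000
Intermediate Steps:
P(G, t) = 3
S(r) = 5/2 (S(r) = (3*(¼) - 4*½)*(-2) = (¾ - 2)*(-2) = -5/4*(-2) = 5/2)
y(W, g) = 5/2
-y(-285, 87) = -1*5/2 = -5/2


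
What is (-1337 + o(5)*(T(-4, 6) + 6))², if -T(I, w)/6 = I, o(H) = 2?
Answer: 1630729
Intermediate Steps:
T(I, w) = -6*I
(-1337 + o(5)*(T(-4, 6) + 6))² = (-1337 + 2*(-6*(-4) + 6))² = (-1337 + 2*(24 + 6))² = (-1337 + 2*30)² = (-1337 + 60)² = (-1277)² = 1630729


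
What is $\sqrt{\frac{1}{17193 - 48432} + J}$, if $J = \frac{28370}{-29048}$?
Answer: $\frac{i \sqrt{5584979201704539}}{75619206} \approx 0.98828 i$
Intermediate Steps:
$J = - \frac{14185}{14524}$ ($J = 28370 \left(- \frac{1}{29048}\right) = - \frac{14185}{14524} \approx -0.97666$)
$\sqrt{\frac{1}{17193 - 48432} + J} = \sqrt{\frac{1}{17193 - 48432} - \frac{14185}{14524}} = \sqrt{\frac{1}{-31239} - \frac{14185}{14524}} = \sqrt{- \frac{1}{31239} - \frac{14185}{14524}} = \sqrt{- \frac{443139739}{453715236}} = \frac{i \sqrt{5584979201704539}}{75619206}$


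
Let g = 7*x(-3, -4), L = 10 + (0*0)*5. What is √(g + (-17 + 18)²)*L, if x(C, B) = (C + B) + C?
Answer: 10*I*√69 ≈ 83.066*I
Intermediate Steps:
x(C, B) = B + 2*C (x(C, B) = (B + C) + C = B + 2*C)
L = 10 (L = 10 + 0*5 = 10 + 0 = 10)
g = -70 (g = 7*(-4 + 2*(-3)) = 7*(-4 - 6) = 7*(-10) = -70)
√(g + (-17 + 18)²)*L = √(-70 + (-17 + 18)²)*10 = √(-70 + 1²)*10 = √(-70 + 1)*10 = √(-69)*10 = (I*√69)*10 = 10*I*√69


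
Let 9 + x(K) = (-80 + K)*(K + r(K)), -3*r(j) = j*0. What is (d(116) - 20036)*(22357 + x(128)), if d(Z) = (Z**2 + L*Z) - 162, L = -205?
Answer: -869632824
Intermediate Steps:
d(Z) = -162 + Z**2 - 205*Z (d(Z) = (Z**2 - 205*Z) - 162 = -162 + Z**2 - 205*Z)
r(j) = 0 (r(j) = -j*0/3 = -1/3*0 = 0)
x(K) = -9 + K*(-80 + K) (x(K) = -9 + (-80 + K)*(K + 0) = -9 + (-80 + K)*K = -9 + K*(-80 + K))
(d(116) - 20036)*(22357 + x(128)) = ((-162 + 116**2 - 205*116) - 20036)*(22357 + (-9 + 128**2 - 80*128)) = ((-162 + 13456 - 23780) - 20036)*(22357 + (-9 + 16384 - 10240)) = (-10486 - 20036)*(22357 + 6135) = -30522*28492 = -869632824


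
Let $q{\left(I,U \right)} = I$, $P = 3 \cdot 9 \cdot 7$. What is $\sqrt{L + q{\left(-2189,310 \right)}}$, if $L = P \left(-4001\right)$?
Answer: $i \sqrt{758378} \approx 870.85 i$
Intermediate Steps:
$P = 189$ ($P = 27 \cdot 7 = 189$)
$L = -756189$ ($L = 189 \left(-4001\right) = -756189$)
$\sqrt{L + q{\left(-2189,310 \right)}} = \sqrt{-756189 - 2189} = \sqrt{-758378} = i \sqrt{758378}$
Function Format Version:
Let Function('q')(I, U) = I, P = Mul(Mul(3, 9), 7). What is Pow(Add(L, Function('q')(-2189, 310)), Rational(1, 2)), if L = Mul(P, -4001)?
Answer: Mul(I, Pow(758378, Rational(1, 2))) ≈ Mul(870.85, I)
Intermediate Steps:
P = 189 (P = Mul(27, 7) = 189)
L = -756189 (L = Mul(189, -4001) = -756189)
Pow(Add(L, Function('q')(-2189, 310)), Rational(1, 2)) = Pow(Add(-756189, -2189), Rational(1, 2)) = Pow(-758378, Rational(1, 2)) = Mul(I, Pow(758378, Rational(1, 2)))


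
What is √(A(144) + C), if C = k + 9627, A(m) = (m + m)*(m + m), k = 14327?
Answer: √106898 ≈ 326.95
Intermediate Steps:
A(m) = 4*m² (A(m) = (2*m)*(2*m) = 4*m²)
C = 23954 (C = 14327 + 9627 = 23954)
√(A(144) + C) = √(4*144² + 23954) = √(4*20736 + 23954) = √(82944 + 23954) = √106898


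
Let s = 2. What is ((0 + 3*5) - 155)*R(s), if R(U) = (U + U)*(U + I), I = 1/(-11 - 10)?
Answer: -3280/3 ≈ -1093.3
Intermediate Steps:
I = -1/21 (I = 1/(-21) = -1/21 ≈ -0.047619)
R(U) = 2*U*(-1/21 + U) (R(U) = (U + U)*(U - 1/21) = (2*U)*(-1/21 + U) = 2*U*(-1/21 + U))
((0 + 3*5) - 155)*R(s) = ((0 + 3*5) - 155)*((2/21)*2*(-1 + 21*2)) = ((0 + 15) - 155)*((2/21)*2*(-1 + 42)) = (15 - 155)*((2/21)*2*41) = -140*164/21 = -3280/3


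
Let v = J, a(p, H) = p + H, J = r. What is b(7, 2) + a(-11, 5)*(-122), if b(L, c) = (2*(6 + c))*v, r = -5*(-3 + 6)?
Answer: 492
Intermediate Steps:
r = -15 (r = -5*3 = -15)
J = -15
a(p, H) = H + p
v = -15
b(L, c) = -180 - 30*c (b(L, c) = (2*(6 + c))*(-15) = (12 + 2*c)*(-15) = -180 - 30*c)
b(7, 2) + a(-11, 5)*(-122) = (-180 - 30*2) + (5 - 11)*(-122) = (-180 - 60) - 6*(-122) = -240 + 732 = 492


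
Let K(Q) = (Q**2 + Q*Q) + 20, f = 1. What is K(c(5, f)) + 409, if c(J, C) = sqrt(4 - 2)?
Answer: 433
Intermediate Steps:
c(J, C) = sqrt(2)
K(Q) = 20 + 2*Q**2 (K(Q) = (Q**2 + Q**2) + 20 = 2*Q**2 + 20 = 20 + 2*Q**2)
K(c(5, f)) + 409 = (20 + 2*(sqrt(2))**2) + 409 = (20 + 2*2) + 409 = (20 + 4) + 409 = 24 + 409 = 433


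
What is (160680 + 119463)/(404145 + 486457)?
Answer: 280143/890602 ≈ 0.31455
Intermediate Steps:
(160680 + 119463)/(404145 + 486457) = 280143/890602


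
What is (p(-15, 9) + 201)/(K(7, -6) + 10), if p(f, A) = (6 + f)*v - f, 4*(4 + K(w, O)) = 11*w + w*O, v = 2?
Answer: 792/59 ≈ 13.424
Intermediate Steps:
K(w, O) = -4 + 11*w/4 + O*w/4 (K(w, O) = -4 + (11*w + w*O)/4 = -4 + (11*w + O*w)/4 = -4 + (11*w/4 + O*w/4) = -4 + 11*w/4 + O*w/4)
p(f, A) = 12 + f (p(f, A) = (6 + f)*2 - f = (12 + 2*f) - f = 12 + f)
(p(-15, 9) + 201)/(K(7, -6) + 10) = ((12 - 15) + 201)/((-4 + (11/4)*7 + (¼)*(-6)*7) + 10) = (-3 + 201)/((-4 + 77/4 - 21/2) + 10) = 198/(19/4 + 10) = 198/(59/4) = 198*(4/59) = 792/59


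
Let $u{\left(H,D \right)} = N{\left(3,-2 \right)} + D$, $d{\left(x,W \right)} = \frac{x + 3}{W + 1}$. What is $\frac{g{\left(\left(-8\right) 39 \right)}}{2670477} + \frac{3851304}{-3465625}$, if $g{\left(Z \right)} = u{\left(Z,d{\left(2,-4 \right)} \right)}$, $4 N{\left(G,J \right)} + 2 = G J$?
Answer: $- \frac{30854494377899}{27764615559375} \approx -1.1113$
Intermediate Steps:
$N{\left(G,J \right)} = - \frac{1}{2} + \frac{G J}{4}$
$d{\left(x,W \right)} = \frac{3 + x}{1 + W}$
$u{\left(H,D \right)} = -2 + D$ ($u{\left(H,D \right)} = \left(- \frac{1}{2} + \frac{1}{4} \cdot 3 \left(-2\right)\right) + D = \left(- \frac{1}{2} - \frac{3}{2}\right) + D = -2 + D$)
$g{\left(Z \right)} = - \frac{11}{3}$ ($g{\left(Z \right)} = -2 + \frac{3 + 2}{1 - 4} = -2 + \frac{1}{-3} \cdot 5 = -2 - \frac{5}{3} = - \frac{11}{3}$)
$\frac{g{\left(\left(-8\right) 39 \right)}}{2670477} + \frac{3851304}{-3465625} = - \frac{11}{3 \cdot 2670477} + \frac{3851304}{-3465625} = \left(- \frac{11}{3}\right) \frac{1}{2670477} + 3851304 \left(- \frac{1}{3465625}\right) = - \frac{11}{8011431} - \frac{3851304}{3465625} = - \frac{30854494377899}{27764615559375}$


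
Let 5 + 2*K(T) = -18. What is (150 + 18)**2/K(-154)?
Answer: -56448/23 ≈ -2454.3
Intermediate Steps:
K(T) = -23/2 (K(T) = -5/2 + (1/2)*(-18) = -5/2 - 9 = -23/2)
(150 + 18)**2/K(-154) = (150 + 18)**2/(-23/2) = 168**2*(-2/23) = 28224*(-2/23) = -56448/23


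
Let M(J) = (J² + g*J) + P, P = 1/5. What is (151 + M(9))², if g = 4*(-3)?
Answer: 385641/25 ≈ 15426.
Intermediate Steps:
g = -12
P = ⅕ (P = 1*(⅕) = ⅕ ≈ 0.20000)
M(J) = ⅕ + J² - 12*J (M(J) = (J² - 12*J) + ⅕ = ⅕ + J² - 12*J)
(151 + M(9))² = (151 + (⅕ + 9² - 12*9))² = (151 + (⅕ + 81 - 108))² = (151 - 134/5)² = (621/5)² = 385641/25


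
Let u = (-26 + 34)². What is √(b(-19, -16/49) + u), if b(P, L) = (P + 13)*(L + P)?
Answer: √8818/7 ≈ 13.415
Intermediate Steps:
b(P, L) = (13 + P)*(L + P)
u = 64 (u = 8² = 64)
√(b(-19, -16/49) + u) = √(((-19)² + 13*(-16/49) + 13*(-19) - 16/49*(-19)) + 64) = √((361 + 13*(-16*1/49) - 247 - 16*1/49*(-19)) + 64) = √((361 + 13*(-16/49) - 247 - 16/49*(-19)) + 64) = √((361 - 208/49 - 247 + 304/49) + 64) = √(5682/49 + 64) = √(8818/49) = √8818/7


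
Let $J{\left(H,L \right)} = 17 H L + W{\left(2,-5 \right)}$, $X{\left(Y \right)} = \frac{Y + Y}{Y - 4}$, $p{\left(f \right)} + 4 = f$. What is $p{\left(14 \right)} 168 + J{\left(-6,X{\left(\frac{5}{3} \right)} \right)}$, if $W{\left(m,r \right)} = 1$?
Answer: $\frac{12787}{7} \approx 1826.7$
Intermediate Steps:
$p{\left(f \right)} = -4 + f$
$X{\left(Y \right)} = \frac{2 Y}{-4 + Y}$
$J{\left(H,L \right)} = 1 + 17 H L$ ($J{\left(H,L \right)} = 17 H L + 1 = 1 + 17 H L$)
$p{\left(14 \right)} 168 + J{\left(-6,X{\left(\frac{5}{3} \right)} \right)} = \left(-4 + 14\right) 168 + \left(1 + 17 \left(-6\right) \frac{2 \cdot \frac{5}{3}}{-4 + \frac{5}{3}}\right) = 10 \cdot 168 + \left(1 + 17 \left(-6\right) \frac{2 \cdot 5 \cdot \frac{1}{3}}{-4 + 5 \cdot \frac{1}{3}}\right) = 1680 + \left(1 + 17 \left(-6\right) 2 \cdot \frac{5}{3} \frac{1}{-4 + \frac{5}{3}}\right) = 1680 + \left(1 + 17 \left(-6\right) 2 \cdot \frac{5}{3} \frac{1}{- \frac{7}{3}}\right) = 1680 + \left(1 + 17 \left(-6\right) 2 \cdot \frac{5}{3} \left(- \frac{3}{7}\right)\right) = 1680 + \left(1 + 17 \left(-6\right) \left(- \frac{10}{7}\right)\right) = 1680 + \left(1 + \frac{1020}{7}\right) = 1680 + \frac{1027}{7} = \frac{12787}{7}$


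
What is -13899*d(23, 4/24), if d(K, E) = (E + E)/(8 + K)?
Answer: -4633/31 ≈ -149.45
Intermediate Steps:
d(K, E) = 2*E/(8 + K) (d(K, E) = (2*E)/(8 + K) = 2*E/(8 + K))
-13899*d(23, 4/24) = -27798*4/24/(8 + 23) = -27798*4*(1/24)/31 = -27798/(6*31) = -13899*1/93 = -4633/31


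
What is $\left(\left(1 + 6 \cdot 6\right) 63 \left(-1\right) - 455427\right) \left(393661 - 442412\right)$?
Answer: $22316160258$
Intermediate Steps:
$\left(\left(1 + 6 \cdot 6\right) 63 \left(-1\right) - 455427\right) \left(393661 - 442412\right) = \left(\left(1 + 36\right) 63 \left(-1\right) - 455427\right) \left(-48751\right) = \left(37 \cdot 63 \left(-1\right) - 455427\right) \left(-48751\right) = \left(2331 \left(-1\right) - 455427\right) \left(-48751\right) = \left(-2331 - 455427\right) \left(-48751\right) = \left(-457758\right) \left(-48751\right) = 22316160258$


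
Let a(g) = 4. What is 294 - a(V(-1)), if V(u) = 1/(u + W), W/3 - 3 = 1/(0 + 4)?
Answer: 290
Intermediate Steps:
W = 39/4 (W = 9 + 3/(0 + 4) = 9 + 3/4 = 9 + 3*(¼) = 9 + ¾ = 39/4 ≈ 9.7500)
V(u) = 1/(39/4 + u) (V(u) = 1/(u + 39/4) = 1/(39/4 + u))
294 - a(V(-1)) = 294 - 1*4 = 294 - 4 = 290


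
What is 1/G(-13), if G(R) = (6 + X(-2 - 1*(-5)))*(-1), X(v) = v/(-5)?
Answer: -5/27 ≈ -0.18519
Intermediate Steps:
X(v) = -v/5 (X(v) = v*(-⅕) = -v/5)
G(R) = -27/5 (G(R) = (6 - (-2 - 1*(-5))/5)*(-1) = (6 - (-2 + 5)/5)*(-1) = (6 - ⅕*3)*(-1) = (6 - ⅗)*(-1) = (27/5)*(-1) = -27/5)
1/G(-13) = 1/(-27/5) = -5/27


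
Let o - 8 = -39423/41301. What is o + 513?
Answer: 7159466/13767 ≈ 520.04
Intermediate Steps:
o = 96995/13767 (o = 8 - 39423/41301 = 8 - 39423*1/41301 = 8 - 13141/13767 = 96995/13767 ≈ 7.0455)
o + 513 = 96995/13767 + 513 = 7159466/13767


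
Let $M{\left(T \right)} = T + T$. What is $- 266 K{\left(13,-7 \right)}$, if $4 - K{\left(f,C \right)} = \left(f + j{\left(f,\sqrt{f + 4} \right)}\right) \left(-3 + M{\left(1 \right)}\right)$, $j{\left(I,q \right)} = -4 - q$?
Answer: $-3458 + 266 \sqrt{17} \approx -2361.3$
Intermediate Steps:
$M{\left(T \right)} = 2 T$
$K{\left(f,C \right)} = f - \sqrt{4 + f}$ ($K{\left(f,C \right)} = 4 - \left(f - \left(4 + \sqrt{f + 4}\right)\right) \left(-3 + 2 \cdot 1\right) = 4 - \left(f - \left(4 + \sqrt{4 + f}\right)\right) \left(-3 + 2\right) = 4 - \left(-4 + f - \sqrt{4 + f}\right) \left(-1\right) = 4 - \left(4 + \sqrt{4 + f} - f\right) = f - \sqrt{4 + f}$)
$- 266 K{\left(13,-7 \right)} = - 266 \left(13 - \sqrt{4 + 13}\right) = - 266 \left(13 - \sqrt{17}\right) = -3458 + 266 \sqrt{17}$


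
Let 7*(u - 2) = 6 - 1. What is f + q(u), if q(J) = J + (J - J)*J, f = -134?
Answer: -919/7 ≈ -131.29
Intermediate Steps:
u = 19/7 (u = 2 + (6 - 1)/7 = 2 + (1/7)*5 = 2 + 5/7 = 19/7 ≈ 2.7143)
q(J) = J (q(J) = J + 0*J = J + 0 = J)
f + q(u) = -134 + 19/7 = -919/7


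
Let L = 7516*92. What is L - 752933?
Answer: -61461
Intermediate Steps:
L = 691472
L - 752933 = 691472 - 752933 = -61461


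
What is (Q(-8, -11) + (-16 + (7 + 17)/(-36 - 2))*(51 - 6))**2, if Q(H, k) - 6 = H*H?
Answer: 166152100/361 ≈ 4.6026e+5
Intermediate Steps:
Q(H, k) = 6 + H**2 (Q(H, k) = 6 + H*H = 6 + H**2)
(Q(-8, -11) + (-16 + (7 + 17)/(-36 - 2))*(51 - 6))**2 = ((6 + (-8)**2) + (-16 + (7 + 17)/(-36 - 2))*(51 - 6))**2 = ((6 + 64) + (-16 + 24/(-38))*45)**2 = (70 + (-16 + 24*(-1/38))*45)**2 = (70 + (-16 - 12/19)*45)**2 = (70 - 316/19*45)**2 = (70 - 14220/19)**2 = (-12890/19)**2 = 166152100/361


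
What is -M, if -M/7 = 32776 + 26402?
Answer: 414246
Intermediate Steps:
M = -414246 (M = -7*(32776 + 26402) = -7*59178 = -414246)
-M = -1*(-414246) = 414246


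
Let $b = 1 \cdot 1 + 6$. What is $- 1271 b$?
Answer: $-8897$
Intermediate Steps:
$b = 7$ ($b = 1 + 6 = 7$)
$- 1271 b = \left(-1271\right) 7 = -8897$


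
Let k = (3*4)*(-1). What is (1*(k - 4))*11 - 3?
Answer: -179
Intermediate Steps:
k = -12 (k = 12*(-1) = -12)
(1*(k - 4))*11 - 3 = (1*(-12 - 4))*11 - 3 = (1*(-16))*11 - 3 = -16*11 - 3 = -176 - 3 = -179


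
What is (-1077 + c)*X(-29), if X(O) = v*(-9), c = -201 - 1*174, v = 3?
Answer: 39204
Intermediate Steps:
c = -375 (c = -201 - 174 = -375)
X(O) = -27 (X(O) = 3*(-9) = -27)
(-1077 + c)*X(-29) = (-1077 - 375)*(-27) = -1452*(-27) = 39204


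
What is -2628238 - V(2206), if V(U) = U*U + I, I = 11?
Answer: -7494685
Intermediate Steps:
V(U) = 11 + U² (V(U) = U*U + 11 = U² + 11 = 11 + U²)
-2628238 - V(2206) = -2628238 - (11 + 2206²) = -2628238 - (11 + 4866436) = -2628238 - 1*4866447 = -2628238 - 4866447 = -7494685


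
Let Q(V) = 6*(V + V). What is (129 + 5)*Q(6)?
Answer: 9648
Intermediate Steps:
Q(V) = 12*V (Q(V) = 6*(2*V) = 12*V)
(129 + 5)*Q(6) = (129 + 5)*(12*6) = 134*72 = 9648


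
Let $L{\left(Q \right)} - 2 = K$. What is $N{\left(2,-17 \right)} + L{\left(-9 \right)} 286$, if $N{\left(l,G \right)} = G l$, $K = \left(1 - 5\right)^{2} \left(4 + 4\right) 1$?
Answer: $37146$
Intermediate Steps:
$K = 128$ ($K = \left(-4\right)^{2} \cdot 8 \cdot 1 = 16 \cdot 8 \cdot 1 = 128 \cdot 1 = 128$)
$L{\left(Q \right)} = 130$ ($L{\left(Q \right)} = 2 + 128 = 130$)
$N{\left(2,-17 \right)} + L{\left(-9 \right)} 286 = \left(-17\right) 2 + 130 \cdot 286 = -34 + 37180 = 37146$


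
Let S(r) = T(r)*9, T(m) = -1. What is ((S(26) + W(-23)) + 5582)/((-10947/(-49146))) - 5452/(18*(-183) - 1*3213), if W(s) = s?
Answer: 591636985048/23744043 ≈ 24917.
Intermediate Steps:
S(r) = -9 (S(r) = -1*9 = -9)
((S(26) + W(-23)) + 5582)/((-10947/(-49146))) - 5452/(18*(-183) - 1*3213) = ((-9 - 23) + 5582)/((-10947/(-49146))) - 5452/(18*(-183) - 1*3213) = (-32 + 5582)/((-10947*(-1/49146))) - 5452/(-3294 - 3213) = 5550/(3649/16382) - 5452/(-6507) = 5550*(16382/3649) - 5452*(-1/6507) = 90920100/3649 + 5452/6507 = 591636985048/23744043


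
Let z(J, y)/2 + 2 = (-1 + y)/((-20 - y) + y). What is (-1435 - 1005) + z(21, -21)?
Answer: -12209/5 ≈ -2441.8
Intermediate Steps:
z(J, y) = -39/10 - y/10 (z(J, y) = -4 + 2*((-1 + y)/((-20 - y) + y)) = -4 + 2*((-1 + y)/(-20)) = -4 + 2*((-1 + y)*(-1/20)) = -4 + 2*(1/20 - y/20) = -4 + (1/10 - y/10) = -39/10 - y/10)
(-1435 - 1005) + z(21, -21) = (-1435 - 1005) + (-39/10 - 1/10*(-21)) = -2440 + (-39/10 + 21/10) = -2440 - 9/5 = -12209/5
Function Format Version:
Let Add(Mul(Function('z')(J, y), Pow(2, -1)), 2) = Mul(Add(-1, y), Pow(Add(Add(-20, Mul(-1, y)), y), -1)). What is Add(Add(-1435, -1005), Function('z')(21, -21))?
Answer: Rational(-12209, 5) ≈ -2441.8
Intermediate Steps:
Function('z')(J, y) = Add(Rational(-39, 10), Mul(Rational(-1, 10), y)) (Function('z')(J, y) = Add(-4, Mul(2, Mul(Add(-1, y), Pow(Add(Add(-20, Mul(-1, y)), y), -1)))) = Add(-4, Mul(2, Mul(Add(-1, y), Pow(-20, -1)))) = Add(-4, Mul(2, Mul(Add(-1, y), Rational(-1, 20)))) = Add(-4, Mul(2, Add(Rational(1, 20), Mul(Rational(-1, 20), y)))) = Add(-4, Add(Rational(1, 10), Mul(Rational(-1, 10), y))) = Add(Rational(-39, 10), Mul(Rational(-1, 10), y)))
Add(Add(-1435, -1005), Function('z')(21, -21)) = Add(Add(-1435, -1005), Add(Rational(-39, 10), Mul(Rational(-1, 10), -21))) = Add(-2440, Add(Rational(-39, 10), Rational(21, 10))) = Add(-2440, Rational(-9, 5)) = Rational(-12209, 5)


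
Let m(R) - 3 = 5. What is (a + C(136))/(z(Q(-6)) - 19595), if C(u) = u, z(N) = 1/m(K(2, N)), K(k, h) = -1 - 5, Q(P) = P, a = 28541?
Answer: -76472/52253 ≈ -1.4635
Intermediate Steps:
K(k, h) = -6
m(R) = 8 (m(R) = 3 + 5 = 8)
z(N) = 1/8
(a + C(136))/(z(Q(-6)) - 19595) = (28541 + 136)/(1/8 - 19595) = 28677/(-156759/8) = 28677*(-8/156759) = -76472/52253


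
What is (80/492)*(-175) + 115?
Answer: 10645/123 ≈ 86.545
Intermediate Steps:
(80/492)*(-175) + 115 = (80*(1/492))*(-175) + 115 = (20/123)*(-175) + 115 = -3500/123 + 115 = 10645/123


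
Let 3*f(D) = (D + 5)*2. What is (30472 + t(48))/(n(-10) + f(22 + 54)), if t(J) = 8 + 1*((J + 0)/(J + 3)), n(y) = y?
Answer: 129544/187 ≈ 692.75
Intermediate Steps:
f(D) = 10/3 + 2*D/3 (f(D) = ((D + 5)*2)/3 = ((5 + D)*2)/3 = (10 + 2*D)/3 = 10/3 + 2*D/3)
t(J) = 8 + J/(3 + J) (t(J) = 8 + 1*(J/(3 + J)) = 8 + J/(3 + J))
(30472 + t(48))/(n(-10) + f(22 + 54)) = (30472 + 3*(8 + 3*48)/(3 + 48))/(-10 + (10/3 + 2*(22 + 54)/3)) = (30472 + 3*(8 + 144)/51)/(-10 + (10/3 + (2/3)*76)) = (30472 + 3*(1/51)*152)/(-10 + (10/3 + 152/3)) = (30472 + 152/17)/(-10 + 54) = (518176/17)/44 = (518176/17)*(1/44) = 129544/187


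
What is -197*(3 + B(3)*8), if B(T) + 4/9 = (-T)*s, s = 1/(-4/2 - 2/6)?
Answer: -120761/63 ≈ -1916.8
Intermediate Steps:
s = -3/7 (s = 1/(-4*½ - 2*⅙) = 1/(-2 - ⅓) = 1/(-7/3) = -3/7 ≈ -0.42857)
B(T) = -4/9 + 3*T/7 (B(T) = -4/9 - T*(-3/7) = -4/9 + 3*T/7)
-197*(3 + B(3)*8) = -197*(3 + (-4/9 + (3/7)*3)*8) = -197*(3 + (-4/9 + 9/7)*8) = -197*(3 + (53/63)*8) = -197*(3 + 424/63) = -197*613/63 = -120761/63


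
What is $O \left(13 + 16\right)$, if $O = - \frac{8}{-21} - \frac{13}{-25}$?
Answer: $\frac{13717}{525} \approx 26.128$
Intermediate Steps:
$O = \frac{473}{525}$ ($O = \left(-8\right) \left(- \frac{1}{21}\right) - - \frac{13}{25} = \frac{8}{21} + \frac{13}{25} = \frac{473}{525} \approx 0.90095$)
$O \left(13 + 16\right) = \frac{473 \left(13 + 16\right)}{525} = \frac{473}{525} \cdot 29 = \frac{13717}{525}$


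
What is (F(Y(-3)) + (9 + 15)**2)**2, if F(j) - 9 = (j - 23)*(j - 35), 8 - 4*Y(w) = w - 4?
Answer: 360430225/256 ≈ 1.4079e+6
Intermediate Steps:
Y(w) = 3 - w/4 (Y(w) = 2 - (w - 4)/4 = 2 - (-4 + w)/4 = 2 + (1 - w/4) = 3 - w/4)
F(j) = 9 + (-35 + j)*(-23 + j) (F(j) = 9 + (j - 23)*(j - 35) = 9 + (-23 + j)*(-35 + j) = 9 + (-35 + j)*(-23 + j))
(F(Y(-3)) + (9 + 15)**2)**2 = ((814 + (3 - 1/4*(-3))**2 - 58*(3 - 1/4*(-3))) + (9 + 15)**2)**2 = ((814 + (3 + 3/4)**2 - 58*(3 + 3/4)) + 24**2)**2 = ((814 + (15/4)**2 - 58*15/4) + 576)**2 = ((814 + 225/16 - 435/2) + 576)**2 = (9769/16 + 576)**2 = (18985/16)**2 = 360430225/256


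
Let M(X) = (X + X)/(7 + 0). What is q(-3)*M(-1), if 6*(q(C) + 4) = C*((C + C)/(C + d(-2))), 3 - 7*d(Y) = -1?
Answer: 178/119 ≈ 1.4958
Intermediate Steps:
d(Y) = 4/7 (d(Y) = 3/7 - ⅐*(-1) = 3/7 + ⅐ = 4/7)
M(X) = 2*X/7 (M(X) = (2*X)/7 = (2*X)*(⅐) = 2*X/7)
q(C) = -4 + C²/(3*(4/7 + C)) (q(C) = -4 + (C*((C + C)/(C + 4/7)))/6 = -4 + (C*((2*C)/(4/7 + C)))/6 = -4 + (C*(2*C/(4/7 + C)))/6 = -4 + (2*C²/(4/7 + C))/6 = -4 + C²/(3*(4/7 + C)))
q(-3)*M(-1) = ((-48 - 84*(-3) + 7*(-3)²)/(3*(4 + 7*(-3))))*((2/7)*(-1)) = ((-48 + 252 + 7*9)/(3*(4 - 21)))*(-2/7) = ((⅓)*(-48 + 252 + 63)/(-17))*(-2/7) = ((⅓)*(-1/17)*267)*(-2/7) = -89/17*(-2/7) = 178/119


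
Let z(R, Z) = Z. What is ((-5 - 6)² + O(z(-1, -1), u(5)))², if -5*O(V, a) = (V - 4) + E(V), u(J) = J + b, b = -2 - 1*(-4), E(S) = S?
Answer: 373321/25 ≈ 14933.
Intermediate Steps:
b = 2 (b = -2 + 4 = 2)
u(J) = 2 + J (u(J) = J + 2 = 2 + J)
O(V, a) = ⅘ - 2*V/5 (O(V, a) = -((V - 4) + V)/5 = -((-4 + V) + V)/5 = -(-4 + 2*V)/5 = ⅘ - 2*V/5)
((-5 - 6)² + O(z(-1, -1), u(5)))² = ((-5 - 6)² + (⅘ - ⅖*(-1)))² = ((-11)² + (⅘ + ⅖))² = (121 + 6/5)² = (611/5)² = 373321/25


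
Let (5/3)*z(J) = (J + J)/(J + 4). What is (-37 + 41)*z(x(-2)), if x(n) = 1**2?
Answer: 24/25 ≈ 0.96000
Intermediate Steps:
x(n) = 1
z(J) = 6*J/(5*(4 + J)) (z(J) = 3*((J + J)/(J + 4))/5 = 3*((2*J)/(4 + J))/5 = 3*(2*J/(4 + J))/5 = 6*J/(5*(4 + J)))
(-37 + 41)*z(x(-2)) = (-37 + 41)*((6/5)*1/(4 + 1)) = 4*((6/5)*1/5) = 4*((6/5)*1*(1/5)) = 4*(6/25) = 24/25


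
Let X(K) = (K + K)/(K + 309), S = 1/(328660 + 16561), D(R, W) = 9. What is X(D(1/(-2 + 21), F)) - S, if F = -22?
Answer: 1035610/18296713 ≈ 0.056601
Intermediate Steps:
S = 1/345221 ≈ 2.8967e-6
X(K) = 2*K/(309 + K) (X(K) = (2*K)/(309 + K) = 2*K/(309 + K))
X(D(1/(-2 + 21), F)) - S = 2*9/(309 + 9) - 1*1/345221 = 2*9/318 - 1/345221 = 2*9*(1/318) - 1/345221 = 3/53 - 1/345221 = 1035610/18296713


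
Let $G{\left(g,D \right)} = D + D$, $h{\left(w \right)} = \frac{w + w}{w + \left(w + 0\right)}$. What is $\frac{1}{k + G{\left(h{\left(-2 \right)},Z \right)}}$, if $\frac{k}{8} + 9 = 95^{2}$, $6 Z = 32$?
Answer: $\frac{3}{216416} \approx 1.3862 \cdot 10^{-5}$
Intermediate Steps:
$Z = \frac{16}{3}$ ($Z = \frac{1}{6} \cdot 32 = \frac{16}{3} \approx 5.3333$)
$h{\left(w \right)} = 1$ ($h{\left(w \right)} = \frac{2 w}{w + w} = \frac{2 w}{2 w} = 2 w \frac{1}{2 w} = 1$)
$G{\left(g,D \right)} = 2 D$
$k = 72128$ ($k = -72 + 8 \cdot 95^{2} = -72 + 8 \cdot 9025 = -72 + 72200 = 72128$)
$\frac{1}{k + G{\left(h{\left(-2 \right)},Z \right)}} = \frac{1}{72128 + 2 \cdot \frac{16}{3}} = \frac{1}{72128 + \frac{32}{3}} = \frac{1}{\frac{216416}{3}} = \frac{3}{216416}$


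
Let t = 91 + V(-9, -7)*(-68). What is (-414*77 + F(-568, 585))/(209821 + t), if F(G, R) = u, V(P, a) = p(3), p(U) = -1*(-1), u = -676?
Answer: -16277/104922 ≈ -0.15513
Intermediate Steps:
p(U) = 1
V(P, a) = 1
F(G, R) = -676
t = 23 (t = 91 + 1*(-68) = 91 - 68 = 23)
(-414*77 + F(-568, 585))/(209821 + t) = (-414*77 - 676)/(209821 + 23) = (-31878 - 676)/209844 = -32554*1/209844 = -16277/104922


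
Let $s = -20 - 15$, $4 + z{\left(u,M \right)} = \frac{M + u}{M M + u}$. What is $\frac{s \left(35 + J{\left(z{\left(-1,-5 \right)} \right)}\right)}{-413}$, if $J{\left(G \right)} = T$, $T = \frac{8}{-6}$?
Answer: $\frac{505}{177} \approx 2.8531$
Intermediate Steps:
$z{\left(u,M \right)} = -4 + \frac{M + u}{u + M^{2}}$ ($z{\left(u,M \right)} = -4 + \frac{M + u}{M M + u} = -4 + \frac{M + u}{M^{2} + u} = -4 + \frac{M + u}{u + M^{2}}$)
$T = - \frac{4}{3}$ ($T = 8 \left(- \frac{1}{6}\right) = - \frac{4}{3} \approx -1.3333$)
$s = -35$ ($s = -20 - 15 = -35$)
$J{\left(G \right)} = - \frac{4}{3}$
$\frac{s \left(35 + J{\left(z{\left(-1,-5 \right)} \right)}\right)}{-413} = \frac{\left(-35\right) \left(35 - \frac{4}{3}\right)}{-413} = \left(-35\right) \frac{101}{3} \left(- \frac{1}{413}\right) = \left(- \frac{3535}{3}\right) \left(- \frac{1}{413}\right) = \frac{505}{177}$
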